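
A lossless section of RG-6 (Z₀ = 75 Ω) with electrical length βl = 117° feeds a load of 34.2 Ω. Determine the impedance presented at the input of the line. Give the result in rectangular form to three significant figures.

Z_in ≈ 92.1 − j64.7 Ω

tan(βl) = tan(117°) = -1.96
Z_in = Z_0·(Z_L + jZ_0·tanβl)/(Z_0 + jZ_L·tanβl)
     = 75·(34.2 − j147)/(75 − j67.1)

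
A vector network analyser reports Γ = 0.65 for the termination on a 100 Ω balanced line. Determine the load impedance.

Z_L = Z_0·(1 + Γ)/(1 − Γ) = 100·(1.65)/(0.35)

Z_L ≈ 471 Ω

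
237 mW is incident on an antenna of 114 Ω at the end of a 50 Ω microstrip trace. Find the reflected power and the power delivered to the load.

Γ = (114 − 50)/(114 + 50) = 0.39
|Γ|² = 0.152
P_refl = |Γ|²·P_inc = 36.1 mW, P_del = (1 − |Γ|²)·P_inc = 201 mW

P_reflected ≈ 36.1 mW; P_delivered ≈ 201 mW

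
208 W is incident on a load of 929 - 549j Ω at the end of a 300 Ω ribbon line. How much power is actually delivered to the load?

|Γ| = |(629 − j549)/(1229 − j549)| = 0.62
|Γ|² = 0.385
P_refl = |Γ|²·P_inc = 80 W, P_del = (1 − |Γ|²)·P_inc = 128 W

P_delivered ≈ 128 W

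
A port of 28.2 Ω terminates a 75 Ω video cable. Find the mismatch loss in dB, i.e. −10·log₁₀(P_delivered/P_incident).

Γ = (28.2 − 75)/(28.2 + 75) = -0.453
|Γ|² = 0.206, so P_del/P_inc = 1 − |Γ|² = 0.794
ML = −10·log₁₀(1 − |Γ|²)

mismatch loss ≈ 1 dB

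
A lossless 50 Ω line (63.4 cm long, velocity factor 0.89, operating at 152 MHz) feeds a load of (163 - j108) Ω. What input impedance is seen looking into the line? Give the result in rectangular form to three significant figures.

λ = v/f = 0.89·c / 152 MHz = 1.76 m
βl = 2π·l/λ = 2π × 0.361 = 130°
tan(βl) = tan(130°) = -1.19
Z_in = Z_0·(Z_L + jZ_0·tanβl)/(Z_0 + jZ_L·tanβl)
     = 50·(163 − j168)/(-79 − j195)

Z_in ≈ 22.4 + j50.9 Ω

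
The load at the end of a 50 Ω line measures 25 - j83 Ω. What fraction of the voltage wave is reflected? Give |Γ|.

|Γ| ≈ 0.775

Γ = (Z_L − Z_0)/(Z_L + Z_0) = (-25 − j83)/(75 − j83)
|Γ| = 86.7/112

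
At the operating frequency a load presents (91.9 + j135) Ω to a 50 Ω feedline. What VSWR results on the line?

VSWR ≈ 6.19

Γ = (Z_L − Z_0)/(Z_L + Z_0) = (41.9 + j135)/(141.9 + j135)
|Γ| = 141/196 = 0.722
VSWR = (1 + |Γ|)/(1 − |Γ|) = 1.72/0.278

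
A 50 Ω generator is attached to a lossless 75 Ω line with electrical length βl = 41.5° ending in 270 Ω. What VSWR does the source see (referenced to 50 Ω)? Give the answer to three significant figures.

tan(βl) = 0.885
Z_in = Z_0·(Z_L + jZ_0·tanβl)/(Z_0 + jZ_L·tanβl) = 43.2 − j71.2 Ω
Γ_s = (Z_in − Z_s)/(Z_in + Z_s) = (-6.81 − j71.2)/(93.2 − j71.2), |Γ_s| = 0.61
VSWR = (1 + |Γ_s|)/(1 − |Γ_s|)

VSWR ≈ 4.13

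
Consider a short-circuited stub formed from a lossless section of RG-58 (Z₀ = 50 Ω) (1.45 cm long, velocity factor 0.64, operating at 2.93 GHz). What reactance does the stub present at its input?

λ = v/f = 0.64·c / 2.93 GHz = 0.0655 m
βl = 2π·l/λ = 2π × 0.221 = 79.7°
tan(βl) = 5.48
For a short-circuited stub, Z_in = jZ_0·tan(βl)

X_in ≈ 274 Ω (inductive)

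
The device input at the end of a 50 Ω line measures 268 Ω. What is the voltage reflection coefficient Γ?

Γ = 0.686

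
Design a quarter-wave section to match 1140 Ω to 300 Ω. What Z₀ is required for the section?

Z_qwt = √(Z_0·R_L) = √(300 × 1140) = √342000

Z_qwt ≈ 585 Ω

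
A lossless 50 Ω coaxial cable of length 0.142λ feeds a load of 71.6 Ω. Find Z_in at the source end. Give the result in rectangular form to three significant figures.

Z_in ≈ 43.7 − j15.7 Ω

βl = 2π × 0.142 = 51.1°
tan(βl) = tan(51.1°) = 1.24
Z_in = Z_0·(Z_L + jZ_0·tanβl)/(Z_0 + jZ_L·tanβl)
     = 50·(71.6 + j62)/(50 + j88.8)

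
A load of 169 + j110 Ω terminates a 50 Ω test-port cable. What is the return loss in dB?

RL ≈ 3.59 dB

Γ = (119 + j110)/(219 + j110), |Γ| = 0.661
RL = −20·log₁₀|Γ| = −20·log₁₀(0.661)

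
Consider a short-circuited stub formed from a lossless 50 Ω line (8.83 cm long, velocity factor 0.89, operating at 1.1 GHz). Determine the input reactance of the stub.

X_in ≈ -57.6 Ω (capacitive)

λ = v/f = 0.89·c / 1.1 GHz = 0.243 m
βl = 2π·l/λ = 2π × 0.364 = 131°
tan(βl) = -1.15
For a short-circuited stub, Z_in = jZ_0·tan(βl)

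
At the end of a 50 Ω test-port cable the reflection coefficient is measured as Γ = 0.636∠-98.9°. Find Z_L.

Z_L = Z_0·(1 + Γ)/(1 − Γ) = 50·(0.902 − j0.628)/(1.1 + j0.628)

Z_L ≈ 18.6 − j39.2 Ω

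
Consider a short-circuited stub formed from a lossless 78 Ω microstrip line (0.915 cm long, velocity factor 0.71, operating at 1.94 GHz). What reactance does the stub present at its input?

X_in ≈ 45 Ω (inductive)

λ = v/f = 0.71·c / 1.94 GHz = 0.11 m
βl = 2π·l/λ = 2π × 0.0833 = 30°
tan(βl) = 0.577
For a short-circuited stub, Z_in = jZ_0·tan(βl)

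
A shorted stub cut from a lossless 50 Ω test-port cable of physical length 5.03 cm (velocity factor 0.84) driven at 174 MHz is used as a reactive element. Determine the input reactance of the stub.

λ = v/f = 0.84·c / 174 MHz = 1.45 m
βl = 2π·l/λ = 2π × 0.0347 = 12.5°
tan(βl) = 0.222
For a shorted stub, Z_in = jZ_0·tan(βl)

X_in ≈ 11.1 Ω (inductive)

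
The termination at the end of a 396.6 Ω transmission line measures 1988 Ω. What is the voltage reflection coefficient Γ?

Γ = (Z_L − Z_0)/(Z_L + Z_0) = (1988 − 396.6)/(1988 + 396.6) = 1591/2385

Γ = 0.667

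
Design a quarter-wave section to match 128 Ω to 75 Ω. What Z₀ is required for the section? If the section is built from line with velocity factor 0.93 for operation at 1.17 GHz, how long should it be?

Z_qwt = √(Z_0·R_L) = √(75 × 128) = √9600
λ = 0.93·c/f = 0.238 m, so l = λ/4 = 0.0596 m

Z_qwt ≈ 98 Ω; length ≈ 5.96 cm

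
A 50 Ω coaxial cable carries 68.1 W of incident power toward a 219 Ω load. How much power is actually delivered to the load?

P_delivered ≈ 41.2 W

Γ = (219 − 50)/(219 + 50) = 0.628
|Γ|² = 0.395
P_refl = |Γ|²·P_inc = 26.9 W, P_del = (1 − |Γ|²)·P_inc = 41.2 W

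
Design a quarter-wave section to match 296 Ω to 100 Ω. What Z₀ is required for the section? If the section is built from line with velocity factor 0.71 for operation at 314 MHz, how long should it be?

Z_qwt ≈ 172 Ω; length ≈ 17 cm

Z_qwt = √(Z_0·R_L) = √(100 × 296) = √29600
λ = 0.71·c/f = 0.678 m, so l = λ/4 = 0.17 m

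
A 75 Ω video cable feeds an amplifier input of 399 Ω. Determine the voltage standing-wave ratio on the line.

For a purely resistive load, VSWR = R_L/Z_0 or Z_0/R_L (whichever > 1) = 399/75

VSWR ≈ 5.32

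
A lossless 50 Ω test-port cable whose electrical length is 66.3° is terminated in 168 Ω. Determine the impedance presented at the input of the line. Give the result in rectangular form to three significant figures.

tan(βl) = tan(66.3°) = 2.28
Z_in = Z_0·(Z_L + jZ_0·tanβl)/(Z_0 + jZ_L·tanβl)
     = 50·(168 + j114)/(50 + j383)

Z_in ≈ 17.5 − j19.7 Ω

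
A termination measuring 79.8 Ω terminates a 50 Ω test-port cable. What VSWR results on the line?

For a purely resistive load, VSWR = R_L/Z_0 or Z_0/R_L (whichever > 1) = 79.8/50

VSWR ≈ 1.6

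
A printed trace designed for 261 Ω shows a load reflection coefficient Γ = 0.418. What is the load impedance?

Z_L = Z_0·(1 + Γ)/(1 − Γ) = 261·(1.42)/(0.582)

Z_L ≈ 636 Ω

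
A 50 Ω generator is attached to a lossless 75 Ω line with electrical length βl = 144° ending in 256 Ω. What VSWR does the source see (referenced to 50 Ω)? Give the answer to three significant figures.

tan(βl) = -0.727
Z_in = Z_0·(Z_L + jZ_0·tanβl)/(Z_0 + jZ_L·tanβl) = 54.7 + j81.2 Ω
Γ_s = (Z_in − Z_s)/(Z_in + Z_s) = (4.7 + j81.2)/(105 + j81.2), |Γ_s| = 0.614
VSWR = (1 + |Γ_s|)/(1 − |Γ_s|)

VSWR ≈ 4.18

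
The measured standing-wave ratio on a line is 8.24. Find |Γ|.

|Γ| = (S − 1)/(S + 1) = (8.24 − 1)/(8.24 + 1) = 7.24/9.24

|Γ| ≈ 0.784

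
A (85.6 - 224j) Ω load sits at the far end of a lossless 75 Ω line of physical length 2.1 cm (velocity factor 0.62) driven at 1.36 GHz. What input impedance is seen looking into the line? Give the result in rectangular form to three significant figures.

Z_in ≈ 8.54 − j24.5 Ω

λ = v/f = 0.62·c / 1.36 GHz = 0.137 m
βl = 2π·l/λ = 2π × 0.154 = 55.3°
tan(βl) = tan(55.3°) = 1.44
Z_in = Z_0·(Z_L + jZ_0·tanβl)/(Z_0 + jZ_L·tanβl)
     = 75·(85.6 − j116)/(398 + j124)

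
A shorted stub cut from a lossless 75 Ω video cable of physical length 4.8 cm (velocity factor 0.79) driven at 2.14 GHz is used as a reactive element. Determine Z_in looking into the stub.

Z_in ≈ −j33.3 Ω

λ = v/f = 0.79·c / 2.14 GHz = 0.111 m
βl = 2π·l/λ = 2π × 0.433 = 156°
tan(βl) = -0.445
For a shorted stub, Z_in = jZ_0·tan(βl)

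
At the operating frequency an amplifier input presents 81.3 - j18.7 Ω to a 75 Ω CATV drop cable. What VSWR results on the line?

VSWR ≈ 1.29

Γ = (Z_L − Z_0)/(Z_L + Z_0) = (6.3 − j18.7)/(156.3 − j18.7)
|Γ| = 19.7/157 = 0.125
VSWR = (1 + |Γ|)/(1 − |Γ|) = 1.13/0.875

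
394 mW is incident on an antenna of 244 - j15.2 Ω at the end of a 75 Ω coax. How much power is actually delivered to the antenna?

|Γ| = |(169 − j15.2)/(319 − j15.2)| = 0.531
|Γ|² = 0.282
P_refl = |Γ|²·P_inc = 111 mW, P_del = (1 − |Γ|²)·P_inc = 283 mW

P_delivered ≈ 283 mW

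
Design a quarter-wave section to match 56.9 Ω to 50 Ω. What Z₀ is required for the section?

Z_qwt = √(Z_0·R_L) = √(50 × 56.9) = √2845

Z_qwt ≈ 53.3 Ω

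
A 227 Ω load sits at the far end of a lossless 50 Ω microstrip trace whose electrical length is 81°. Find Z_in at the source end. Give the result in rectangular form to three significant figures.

tan(βl) = tan(81°) = 6.31
Z_in = Z_0·(Z_L + jZ_0·tanβl)/(Z_0 + jZ_L·tanβl)
     = 50·(227 + j316)/(50 + j1430)

Z_in ≈ 11.3 − j7.53 Ω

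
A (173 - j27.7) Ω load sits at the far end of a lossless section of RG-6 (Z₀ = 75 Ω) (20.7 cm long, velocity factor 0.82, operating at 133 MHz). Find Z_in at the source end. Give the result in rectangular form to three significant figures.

Z_in ≈ 53.6 − j52.5 Ω

λ = v/f = 0.82·c / 133 MHz = 1.85 m
βl = 2π·l/λ = 2π × 0.112 = 40.3°
tan(βl) = tan(40.3°) = 0.848
Z_in = Z_0·(Z_L + jZ_0·tanβl)/(Z_0 + jZ_L·tanβl)
     = 75·(173 + j35.9)/(98.5 + j147)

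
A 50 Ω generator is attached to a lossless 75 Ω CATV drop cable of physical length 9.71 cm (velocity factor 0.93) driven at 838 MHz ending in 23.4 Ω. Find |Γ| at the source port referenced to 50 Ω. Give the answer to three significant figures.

|Γ| ≈ 0.645

λ = v/f = 0.93·c / 838 MHz = 0.333 m
βl = 2π·l/λ = 2π × 0.292 = 105°
tan(βl) = -3.73
Z_in = Z_0·(Z_L + jZ_0·tanβl)/(Z_0 + jZ_L·tanβl) = 148 − j107 Ω
Γ_s = (Z_in − Z_s)/(Z_in + Z_s) = (98.3 − j107)/(198 − j107), |Γ_s| = 0.645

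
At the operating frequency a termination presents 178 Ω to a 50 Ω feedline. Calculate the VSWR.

VSWR ≈ 3.56

Γ = (178 − 50)/(178 + 50) = 0.561
VSWR = (1 + 0.561)/(1 − 0.561)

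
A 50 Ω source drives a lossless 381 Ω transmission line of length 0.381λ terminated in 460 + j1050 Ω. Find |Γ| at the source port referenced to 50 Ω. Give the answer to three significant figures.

|Γ| ≈ 0.889

βl = 2π × 0.381 = 137°
tan(βl) = -0.927
Z_in = Z_0·(Z_L + jZ_0·tanβl)/(Z_0 + jZ_L·tanβl) = 61.6 + j215 Ω
Γ_s = (Z_in − Z_s)/(Z_in + Z_s) = (11.6 + j215)/(112 + j215), |Γ_s| = 0.889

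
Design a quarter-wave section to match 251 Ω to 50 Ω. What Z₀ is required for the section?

Z_qwt ≈ 112 Ω

Z_qwt = √(Z_0·R_L) = √(50 × 251) = √12550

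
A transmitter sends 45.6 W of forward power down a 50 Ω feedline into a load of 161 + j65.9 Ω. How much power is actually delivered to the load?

P_delivered ≈ 30 W

|Γ| = |(111 + j65.9)/(211 + j65.9)| = 0.584
|Γ|² = 0.341
P_refl = |Γ|²·P_inc = 15.6 W, P_del = (1 − |Γ|²)·P_inc = 30 W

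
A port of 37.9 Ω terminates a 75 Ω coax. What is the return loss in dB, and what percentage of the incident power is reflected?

Γ = (37.9 − 75)/(37.9 + 75) = -0.329
RL = −20·log₁₀(0.329) = 9.67 dB
P_refl/P_inc = |Γ|² = 0.108

RL ≈ 9.67 dB; 10.8% of incident power reflected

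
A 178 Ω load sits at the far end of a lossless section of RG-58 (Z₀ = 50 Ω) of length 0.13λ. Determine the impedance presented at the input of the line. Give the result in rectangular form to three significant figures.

Z_in ≈ 24.7 − j40.4 Ω

βl = 2π × 0.13 = 46.8°
tan(βl) = tan(46.8°) = 1.06
Z_in = Z_0·(Z_L + jZ_0·tanβl)/(Z_0 + jZ_L·tanβl)
     = 50·(178 + j53.2)/(50 + j190)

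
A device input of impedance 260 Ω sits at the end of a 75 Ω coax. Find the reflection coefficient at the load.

Γ = (Z_L − Z_0)/(Z_L + Z_0) = (260 − 75)/(260 + 75) = 185/335

Γ = 0.552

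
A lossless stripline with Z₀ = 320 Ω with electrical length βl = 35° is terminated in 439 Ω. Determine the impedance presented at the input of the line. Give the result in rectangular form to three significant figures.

Z_in ≈ 340 − j103 Ω

tan(βl) = tan(35°) = 0.7
Z_in = Z_0·(Z_L + jZ_0·tanβl)/(Z_0 + jZ_L·tanβl)
     = 320·(439 + j224)/(320 + j307)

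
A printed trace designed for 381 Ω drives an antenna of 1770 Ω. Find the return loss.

Γ = (1770 − 381)/(1770 + 381) = 0.646
RL = −20·log₁₀|Γ| = −20·log₁₀(0.646)

RL ≈ 3.8 dB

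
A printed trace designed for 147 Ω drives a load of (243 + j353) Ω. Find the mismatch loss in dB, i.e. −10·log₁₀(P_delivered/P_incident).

mismatch loss ≈ 2.87 dB

Γ = (96 + j353)/(390 + j353), |Γ| = 0.695
|Γ|² = 0.484, so P_del/P_inc = 1 − |Γ|² = 0.516
ML = −10·log₁₀(1 − |Γ|²)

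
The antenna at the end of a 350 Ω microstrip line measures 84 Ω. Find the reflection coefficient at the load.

Γ = -0.613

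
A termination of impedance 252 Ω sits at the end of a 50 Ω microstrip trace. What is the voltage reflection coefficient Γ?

Γ = (Z_L − Z_0)/(Z_L + Z_0) = (252 − 50)/(252 + 50) = 202/302

Γ = 0.669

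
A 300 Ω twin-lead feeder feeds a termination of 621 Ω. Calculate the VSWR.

For a purely resistive load, VSWR = R_L/Z_0 or Z_0/R_L (whichever > 1) = 621/300

VSWR ≈ 2.07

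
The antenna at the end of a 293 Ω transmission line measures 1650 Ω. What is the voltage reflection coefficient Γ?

Γ = 0.698

Γ = (Z_L − Z_0)/(Z_L + Z_0) = (1650 − 293)/(1650 + 293) = 1357/1943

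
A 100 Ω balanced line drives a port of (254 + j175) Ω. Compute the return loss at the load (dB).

Γ = (154 + j175)/(354 + j175), |Γ| = 0.59
RL = −20·log₁₀|Γ| = −20·log₁₀(0.59)

RL ≈ 4.58 dB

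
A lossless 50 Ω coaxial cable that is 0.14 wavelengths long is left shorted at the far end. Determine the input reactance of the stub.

X_in ≈ 60.4 Ω (inductive)

βl = 2π × 0.14 = 50.4°
tan(βl) = 1.21
For a shorted stub, Z_in = jZ_0·tan(βl)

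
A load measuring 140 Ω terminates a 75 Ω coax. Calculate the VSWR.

VSWR ≈ 1.87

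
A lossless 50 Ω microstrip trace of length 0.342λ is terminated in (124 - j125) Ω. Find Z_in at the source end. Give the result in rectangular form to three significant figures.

βl = 2π × 0.342 = 123°
tan(βl) = tan(123°) = -1.53
Z_in = Z_0·(Z_L + jZ_0·tanβl)/(Z_0 + jZ_L·tanβl)
     = 50·(124 − j202)/(-142 − j190)

Z_in ≈ 18.5 + j46.4 Ω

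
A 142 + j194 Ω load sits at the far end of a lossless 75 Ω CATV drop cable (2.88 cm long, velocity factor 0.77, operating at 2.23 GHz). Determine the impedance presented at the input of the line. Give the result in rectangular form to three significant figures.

λ = v/f = 0.77·c / 2.23 GHz = 0.104 m
βl = 2π·l/λ = 2π × 0.278 = 100°
tan(βl) = tan(100°) = -5.62
Z_in = Z_0·(Z_L + jZ_0·tanβl)/(Z_0 + jZ_L·tanβl)
     = 75·(142 − j228)/(1170 − j798)

Z_in ≈ 13 − j5.71 Ω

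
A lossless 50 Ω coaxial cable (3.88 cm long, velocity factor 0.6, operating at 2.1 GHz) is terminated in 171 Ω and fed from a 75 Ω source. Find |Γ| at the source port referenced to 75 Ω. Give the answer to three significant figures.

|Γ| ≈ 0.437

λ = v/f = 0.6·c / 2.1 GHz = 0.0857 m
βl = 2π·l/λ = 2π × 0.453 = 163°
tan(βl) = -0.306
Z_in = Z_0·(Z_L + jZ_0·tanβl)/(Z_0 + jZ_L·tanβl) = 89.1 + j78.1 Ω
Γ_s = (Z_in − Z_s)/(Z_in + Z_s) = (14.1 + j78.1)/(164 + j78.1), |Γ_s| = 0.437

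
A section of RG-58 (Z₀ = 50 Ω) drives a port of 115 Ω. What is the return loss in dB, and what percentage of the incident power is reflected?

Γ = (115 − 50)/(115 + 50) = 0.394
RL = −20·log₁₀(0.394) = 8.09 dB
P_refl/P_inc = |Γ|² = 0.155

RL ≈ 8.09 dB; 15.5% of incident power reflected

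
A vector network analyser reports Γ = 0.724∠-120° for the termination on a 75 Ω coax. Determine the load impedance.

Z_L ≈ 15.9 − j41.8 Ω

Z_L = Z_0·(1 + Γ)/(1 − Γ) = 75·(0.638 − j0.627)/(1.36 + j0.627)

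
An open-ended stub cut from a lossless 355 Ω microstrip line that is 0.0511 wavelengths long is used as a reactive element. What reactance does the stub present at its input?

βl = 2π × 0.0511 = 18.4°
tan(βl) = 0.333
For an open-ended stub, Z_in = −jZ_0·cot(βl) = −jZ_0/tan(βl)

X_in ≈ -1070 Ω (capacitive)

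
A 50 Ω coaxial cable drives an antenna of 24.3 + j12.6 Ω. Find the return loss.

Γ = (-25.7 + j12.6)/(74.3 + j12.6), |Γ| = 0.38
RL = −20·log₁₀|Γ| = −20·log₁₀(0.38)

RL ≈ 8.41 dB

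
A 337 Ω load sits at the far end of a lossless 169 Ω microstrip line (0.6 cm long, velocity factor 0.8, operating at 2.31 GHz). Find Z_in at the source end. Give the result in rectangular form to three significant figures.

Z_in ≈ 245 − j121 Ω

λ = v/f = 0.8·c / 2.31 GHz = 0.104 m
βl = 2π·l/λ = 2π × 0.0577 = 20.8°
tan(βl) = tan(20.8°) = 0.38
Z_in = Z_0·(Z_L + jZ_0·tanβl)/(Z_0 + jZ_L·tanβl)
     = 169·(337 + j64.2)/(169 + j128)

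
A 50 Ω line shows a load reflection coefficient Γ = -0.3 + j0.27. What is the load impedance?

Z_L ≈ 23.7 + j15.3 Ω

Z_L = Z_0·(1 + Γ)/(1 − Γ) = 50·(0.7 + j0.27)/(1.3 − j0.27)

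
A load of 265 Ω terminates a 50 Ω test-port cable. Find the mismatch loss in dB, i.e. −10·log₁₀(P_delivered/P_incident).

mismatch loss ≈ 2.72 dB

Γ = (265 − 50)/(265 + 50) = 0.683
|Γ|² = 0.466, so P_del/P_inc = 1 − |Γ|² = 0.534
ML = −10·log₁₀(1 − |Γ|²)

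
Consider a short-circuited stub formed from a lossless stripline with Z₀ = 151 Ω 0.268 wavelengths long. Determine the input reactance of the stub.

βl = 2π × 0.268 = 96.5°
tan(βl) = -8.8
For a short-circuited stub, Z_in = jZ_0·tan(βl)

X_in ≈ -1330 Ω (capacitive)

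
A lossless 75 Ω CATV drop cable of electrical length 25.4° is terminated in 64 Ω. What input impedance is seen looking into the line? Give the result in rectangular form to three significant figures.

tan(βl) = tan(25.4°) = 0.475
Z_in = Z_0·(Z_L + jZ_0·tanβl)/(Z_0 + jZ_L·tanβl)
     = 75·(64 + j35.6)/(75 + j30.4)

Z_in ≈ 67.4 + j8.32 Ω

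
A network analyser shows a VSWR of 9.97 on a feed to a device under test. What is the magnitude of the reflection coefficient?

|Γ| ≈ 0.818

|Γ| = (S − 1)/(S + 1) = (9.97 − 1)/(9.97 + 1) = 8.97/11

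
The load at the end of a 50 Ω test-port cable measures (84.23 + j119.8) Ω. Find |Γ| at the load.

Γ = (Z_L − Z_0)/(Z_L + Z_0) = (34.23 + j119.8)/(134.2 + j119.8)
|Γ| = 125/180

|Γ| ≈ 0.693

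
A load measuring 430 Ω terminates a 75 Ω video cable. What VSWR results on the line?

VSWR ≈ 5.73

Γ = (430 − 75)/(430 + 75) = 0.703
VSWR = (1 + 0.703)/(1 − 0.703)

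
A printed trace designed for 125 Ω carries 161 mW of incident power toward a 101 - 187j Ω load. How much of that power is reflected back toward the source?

|Γ| = |(-24 − j187)/(226 − j187)| = 0.643
|Γ|² = 0.413
P_refl = |Γ|²·P_inc = 66.5 mW, P_del = (1 − |Γ|²)·P_inc = 94.5 mW

P_reflected ≈ 66.5 mW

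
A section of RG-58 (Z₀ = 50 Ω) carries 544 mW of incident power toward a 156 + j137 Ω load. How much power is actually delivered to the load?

|Γ| = |(106 + j137)/(206 + j137)| = 0.7
|Γ|² = 0.49
P_refl = |Γ|²·P_inc = 267 mW, P_del = (1 − |Γ|²)·P_inc = 277 mW

P_delivered ≈ 277 mW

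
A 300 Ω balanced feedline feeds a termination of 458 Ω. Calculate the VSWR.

Γ = (458 − 300)/(458 + 300) = 0.208
VSWR = (1 + 0.208)/(1 − 0.208)

VSWR ≈ 1.53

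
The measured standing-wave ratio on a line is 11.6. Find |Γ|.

|Γ| = (S − 1)/(S + 1) = (11.6 − 1)/(11.6 + 1) = 10.6/12.6

|Γ| ≈ 0.841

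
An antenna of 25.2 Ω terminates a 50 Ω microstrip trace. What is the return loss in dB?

Γ = (25.2 − 50)/(25.2 + 50) = -0.33
RL = −20·log₁₀|Γ| = −20·log₁₀(0.33)

RL ≈ 9.64 dB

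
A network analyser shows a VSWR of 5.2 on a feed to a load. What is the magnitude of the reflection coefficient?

|Γ| ≈ 0.677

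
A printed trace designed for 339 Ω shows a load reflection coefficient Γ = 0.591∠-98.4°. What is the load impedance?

Z_L ≈ 145 − j260 Ω

Z_L = Z_0·(1 + Γ)/(1 − Γ) = 339·(0.914 − j0.585)/(1.09 + j0.585)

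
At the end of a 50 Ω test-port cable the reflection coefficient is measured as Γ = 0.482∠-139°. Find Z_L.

Z_L ≈ 19.6 − j16.1 Ω

Z_L = Z_0·(1 + Γ)/(1 − Γ) = 50·(0.636 − j0.316)/(1.36 + j0.316)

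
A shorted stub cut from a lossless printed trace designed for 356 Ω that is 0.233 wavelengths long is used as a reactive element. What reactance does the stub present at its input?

X_in ≈ 3320 Ω (inductive)

βl = 2π × 0.233 = 83.9°
tan(βl) = 9.33
For a shorted stub, Z_in = jZ_0·tan(βl)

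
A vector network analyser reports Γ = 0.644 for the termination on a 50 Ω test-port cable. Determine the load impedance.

Z_L = Z_0·(1 + Γ)/(1 − Γ) = 50·(1.64)/(0.356)

Z_L ≈ 231 Ω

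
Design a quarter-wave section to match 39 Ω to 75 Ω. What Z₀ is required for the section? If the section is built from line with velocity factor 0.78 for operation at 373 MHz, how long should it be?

Z_qwt ≈ 54.1 Ω; length ≈ 15.7 cm

Z_qwt = √(Z_0·R_L) = √(75 × 39) = √2925
λ = 0.78·c/f = 0.627 m, so l = λ/4 = 0.157 m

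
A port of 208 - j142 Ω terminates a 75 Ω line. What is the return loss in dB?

Γ = (133 − j142)/(283 − j142), |Γ| = 0.614
RL = −20·log₁₀|Γ| = −20·log₁₀(0.614)

RL ≈ 4.23 dB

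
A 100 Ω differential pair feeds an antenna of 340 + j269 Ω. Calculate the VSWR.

Γ = (Z_L − Z_0)/(Z_L + Z_0) = (240 + j269)/(440 + j269)
|Γ| = 361/516 = 0.699
VSWR = (1 + |Γ|)/(1 − |Γ|) = 1.7/0.301

VSWR ≈ 5.65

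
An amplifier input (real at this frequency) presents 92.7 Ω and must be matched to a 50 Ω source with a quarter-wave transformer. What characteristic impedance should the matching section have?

Z_qwt = √(Z_0·R_L) = √(50 × 92.7) = √4635

Z_qwt ≈ 68.1 Ω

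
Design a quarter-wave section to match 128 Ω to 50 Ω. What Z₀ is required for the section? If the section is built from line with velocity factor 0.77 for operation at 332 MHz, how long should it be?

Z_qwt = √(Z_0·R_L) = √(50 × 128) = √6400
λ = 0.77·c/f = 0.696 m, so l = λ/4 = 0.174 m

Z_qwt ≈ 80 Ω; length ≈ 17.4 cm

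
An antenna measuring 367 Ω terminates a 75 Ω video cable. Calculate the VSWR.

VSWR ≈ 4.89

Γ = (367 − 75)/(367 + 75) = 0.661
VSWR = (1 + 0.661)/(1 − 0.661)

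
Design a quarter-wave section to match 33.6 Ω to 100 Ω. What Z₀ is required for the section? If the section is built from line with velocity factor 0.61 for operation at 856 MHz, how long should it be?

Z_qwt = √(Z_0·R_L) = √(100 × 33.6) = √3360
λ = 0.61·c/f = 0.214 m, so l = λ/4 = 0.0534 m

Z_qwt ≈ 58 Ω; length ≈ 5.34 cm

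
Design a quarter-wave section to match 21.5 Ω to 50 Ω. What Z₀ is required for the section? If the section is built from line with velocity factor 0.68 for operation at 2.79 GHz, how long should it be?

Z_qwt = √(Z_0·R_L) = √(50 × 21.5) = √1075
λ = 0.68·c/f = 0.0731 m, so l = λ/4 = 0.0183 m

Z_qwt ≈ 32.8 Ω; length ≈ 1.83 cm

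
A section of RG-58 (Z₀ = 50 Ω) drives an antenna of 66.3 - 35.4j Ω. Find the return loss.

Γ = (16.3 − j35.4)/(116.3 − j35.4), |Γ| = 0.321
RL = −20·log₁₀|Γ| = −20·log₁₀(0.321)

RL ≈ 9.88 dB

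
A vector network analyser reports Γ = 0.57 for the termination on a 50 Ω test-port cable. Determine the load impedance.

Z_L = Z_0·(1 + Γ)/(1 − Γ) = 50·(1.57)/(0.43)

Z_L ≈ 183 Ω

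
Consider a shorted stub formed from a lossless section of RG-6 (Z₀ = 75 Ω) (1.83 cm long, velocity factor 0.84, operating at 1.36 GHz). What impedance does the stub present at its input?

λ = v/f = 0.84·c / 1.36 GHz = 0.185 m
βl = 2π·l/λ = 2π × 0.0988 = 35.6°
tan(βl) = 0.715
For a shorted stub, Z_in = jZ_0·tan(βl)

Z_in ≈ +j53.6 Ω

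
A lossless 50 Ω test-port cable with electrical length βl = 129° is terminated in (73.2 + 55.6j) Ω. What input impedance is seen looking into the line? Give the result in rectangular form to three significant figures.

Z_in ≈ 20.8 + j13.2 Ω

tan(βl) = tan(129°) = -1.23
Z_in = Z_0·(Z_L + jZ_0·tanβl)/(Z_0 + jZ_L·tanβl)
     = 50·(73.2 − j6.14)/(119 − j90.4)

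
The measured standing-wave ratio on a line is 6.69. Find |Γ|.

|Γ| ≈ 0.74

|Γ| = (S − 1)/(S + 1) = (6.69 − 1)/(6.69 + 1) = 5.69/7.69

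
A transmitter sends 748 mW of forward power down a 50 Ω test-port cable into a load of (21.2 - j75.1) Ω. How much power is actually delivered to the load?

P_delivered ≈ 296 mW

|Γ| = |(-28.8 − j75.1)/(71.2 − j75.1)| = 0.777
|Γ|² = 0.604
P_refl = |Γ|²·P_inc = 452 mW, P_del = (1 − |Γ|²)·P_inc = 296 mW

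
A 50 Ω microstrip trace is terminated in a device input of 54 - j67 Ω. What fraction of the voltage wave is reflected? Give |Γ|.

|Γ| ≈ 0.543

Γ = (Z_L − Z_0)/(Z_L + Z_0) = (4 − j67)/(104 − j67)
|Γ| = 67.1/124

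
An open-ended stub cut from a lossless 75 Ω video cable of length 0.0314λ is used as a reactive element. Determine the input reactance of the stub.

βl = 2π × 0.0314 = 11.3°
tan(βl) = 0.2
For an open-ended stub, Z_in = −jZ_0·cot(βl) = −jZ_0/tan(βl)

X_in ≈ -375 Ω (capacitive)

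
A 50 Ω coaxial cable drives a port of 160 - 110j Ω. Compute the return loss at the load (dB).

RL ≈ 3.66 dB

Γ = (110 − j110)/(210 − j110), |Γ| = 0.656
RL = −20·log₁₀|Γ| = −20·log₁₀(0.656)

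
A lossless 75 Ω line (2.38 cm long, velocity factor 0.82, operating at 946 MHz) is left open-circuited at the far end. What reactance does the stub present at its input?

X_in ≈ -116 Ω (capacitive)

λ = v/f = 0.82·c / 946 MHz = 0.26 m
βl = 2π·l/λ = 2π × 0.0915 = 32.9°
tan(βl) = 0.648
For an open-circuited stub, Z_in = −jZ_0·cot(βl) = −jZ_0/tan(βl)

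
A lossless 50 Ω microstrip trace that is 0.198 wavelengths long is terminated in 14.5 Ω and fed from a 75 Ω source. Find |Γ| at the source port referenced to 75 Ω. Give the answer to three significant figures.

|Γ| ≈ 0.448

βl = 2π × 0.198 = 71.3°
tan(βl) = 2.95
Z_in = Z_0·(Z_L + jZ_0·tanβl)/(Z_0 + jZ_L·tanβl) = 81.3 + j78 Ω
Γ_s = (Z_in − Z_s)/(Z_in + Z_s) = (6.26 + j78)/(156 + j78), |Γ_s| = 0.448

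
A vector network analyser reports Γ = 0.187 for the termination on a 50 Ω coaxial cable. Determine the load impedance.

Z_L = Z_0·(1 + Γ)/(1 − Γ) = 50·(1.19)/(0.813)

Z_L ≈ 73 Ω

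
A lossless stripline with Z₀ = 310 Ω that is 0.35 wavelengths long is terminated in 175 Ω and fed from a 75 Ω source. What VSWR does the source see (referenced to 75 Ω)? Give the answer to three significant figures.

βl = 2π × 0.35 = 126°
tan(βl) = -1.38
Z_in = Z_0·(Z_L + jZ_0·tanβl)/(Z_0 + jZ_L·tanβl) = 316 − j181 Ω
Γ_s = (Z_in − Z_s)/(Z_in + Z_s) = (241 − j181)/(391 − j181), |Γ_s| = 0.7
VSWR = (1 + |Γ_s|)/(1 − |Γ_s|)

VSWR ≈ 5.66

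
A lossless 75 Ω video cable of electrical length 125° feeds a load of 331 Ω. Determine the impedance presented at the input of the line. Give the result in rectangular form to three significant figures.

Z_in ≈ 24.7 + j48.6 Ω

tan(βl) = tan(125°) = -1.43
Z_in = Z_0·(Z_L + jZ_0·tanβl)/(Z_0 + jZ_L·tanβl)
     = 75·(331 − j107)/(75 − j473)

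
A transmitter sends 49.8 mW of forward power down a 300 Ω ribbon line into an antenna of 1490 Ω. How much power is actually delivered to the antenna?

P_delivered ≈ 27.8 mW

Γ = (1490 − 300)/(1490 + 300) = 0.665
|Γ|² = 0.442
P_refl = |Γ|²·P_inc = 22 mW, P_del = (1 − |Γ|²)·P_inc = 27.8 mW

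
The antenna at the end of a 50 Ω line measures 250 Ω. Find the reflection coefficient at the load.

Γ = 0.667

Γ = (Z_L − Z_0)/(Z_L + Z_0) = (250 − 50)/(250 + 50) = 200/300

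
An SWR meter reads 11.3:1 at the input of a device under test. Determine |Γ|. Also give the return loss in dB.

|Γ| = (S − 1)/(S + 1) = (11.3 − 1)/(11.3 + 1) = 10.3/12.3
RL = −20·log₁₀|Γ| = −20·log₁₀(0.837)

|Γ| ≈ 0.837; return loss ≈ 1.54 dB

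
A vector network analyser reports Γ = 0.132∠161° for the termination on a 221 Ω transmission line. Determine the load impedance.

Z_L ≈ 171 + j15 Ω

Z_L = Z_0·(1 + Γ)/(1 − Γ) = 221·(0.875 + j0.043)/(1.12 − j0.043)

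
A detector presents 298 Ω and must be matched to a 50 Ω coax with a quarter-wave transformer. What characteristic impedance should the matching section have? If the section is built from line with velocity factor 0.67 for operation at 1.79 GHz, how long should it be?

Z_qwt ≈ 122 Ω; length ≈ 2.81 cm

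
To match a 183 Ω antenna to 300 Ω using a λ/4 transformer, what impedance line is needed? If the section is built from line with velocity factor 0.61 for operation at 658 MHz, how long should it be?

Z_qwt = √(Z_0·R_L) = √(300 × 183) = √54900
λ = 0.61·c/f = 0.278 m, so l = λ/4 = 0.0695 m

Z_qwt ≈ 234 Ω; length ≈ 6.95 cm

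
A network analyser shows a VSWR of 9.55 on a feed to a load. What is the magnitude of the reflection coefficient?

|Γ| = (S − 1)/(S + 1) = (9.55 − 1)/(9.55 + 1) = 8.55/10.6

|Γ| ≈ 0.81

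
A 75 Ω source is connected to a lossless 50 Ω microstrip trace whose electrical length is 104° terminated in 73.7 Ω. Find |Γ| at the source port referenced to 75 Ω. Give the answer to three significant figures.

|Γ| ≈ 0.367

tan(βl) = -4.01
Z_in = Z_0·(Z_L + jZ_0·tanβl)/(Z_0 + jZ_L·tanβl) = 35 + j6.54 Ω
Γ_s = (Z_in − Z_s)/(Z_in + Z_s) = (-40 + j6.54)/(110 + j6.54), |Γ_s| = 0.367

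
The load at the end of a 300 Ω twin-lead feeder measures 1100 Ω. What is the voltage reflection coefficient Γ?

Γ = (Z_L − Z_0)/(Z_L + Z_0) = (1100 − 300)/(1100 + 300) = 800/1400

Γ = 0.571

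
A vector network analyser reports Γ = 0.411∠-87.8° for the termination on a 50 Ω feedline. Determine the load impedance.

Z_L = Z_0·(1 + Γ)/(1 − Γ) = 50·(1.02 − j0.411)/(0.984 + j0.411)

Z_L ≈ 36.5 − j36.1 Ω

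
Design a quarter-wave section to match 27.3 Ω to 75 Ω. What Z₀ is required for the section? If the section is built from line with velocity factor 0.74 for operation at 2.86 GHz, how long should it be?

Z_qwt ≈ 45.2 Ω; length ≈ 1.94 cm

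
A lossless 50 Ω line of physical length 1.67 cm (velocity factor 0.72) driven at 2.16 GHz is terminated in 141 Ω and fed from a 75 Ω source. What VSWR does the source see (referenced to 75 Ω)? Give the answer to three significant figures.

λ = v/f = 0.72·c / 2.16 GHz = 0.1 m
βl = 2π·l/λ = 2π × 0.167 = 60.1°
tan(βl) = 1.74
Z_in = Z_0·(Z_L + jZ_0·tanβl)/(Z_0 + jZ_L·tanβl) = 22.6 − j24.1 Ω
Γ_s = (Z_in − Z_s)/(Z_in + Z_s) = (-52.4 − j24.1)/(97.6 − j24.1), |Γ_s| = 0.573
VSWR = (1 + |Γ_s|)/(1 − |Γ_s|)

VSWR ≈ 3.69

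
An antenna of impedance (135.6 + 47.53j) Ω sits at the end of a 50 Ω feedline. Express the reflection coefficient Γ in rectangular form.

Γ = (Z_L − Z_0)/(Z_L + Z_0) = (85.6 + j47.53)/(185.6 + j47.53)

Γ ≈ 0.494 + j0.129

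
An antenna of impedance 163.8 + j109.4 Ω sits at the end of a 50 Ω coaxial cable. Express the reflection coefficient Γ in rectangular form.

Γ ≈ 0.629 + j0.19

Γ = (Z_L − Z_0)/(Z_L + Z_0) = (113.8 + j109.4)/(213.8 + j109.4)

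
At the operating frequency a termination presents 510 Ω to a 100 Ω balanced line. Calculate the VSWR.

VSWR ≈ 5.1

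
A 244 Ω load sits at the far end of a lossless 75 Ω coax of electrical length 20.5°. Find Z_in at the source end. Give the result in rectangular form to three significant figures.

tan(βl) = tan(20.5°) = 0.374
Z_in = Z_0·(Z_L + jZ_0·tanβl)/(Z_0 + jZ_L·tanβl)
     = 75·(244 + j28)/(75 + j91.2)

Z_in ≈ 112 − j108 Ω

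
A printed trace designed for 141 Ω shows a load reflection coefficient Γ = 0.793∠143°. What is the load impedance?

Z_L ≈ 18.1 + j46.5 Ω

Z_L = Z_0·(1 + Γ)/(1 − Γ) = 141·(0.367 + j0.477)/(1.63 − j0.477)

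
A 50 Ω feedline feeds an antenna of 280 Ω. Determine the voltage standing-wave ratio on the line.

VSWR ≈ 5.6

Γ = (280 − 50)/(280 + 50) = 0.697
VSWR = (1 + 0.697)/(1 − 0.697)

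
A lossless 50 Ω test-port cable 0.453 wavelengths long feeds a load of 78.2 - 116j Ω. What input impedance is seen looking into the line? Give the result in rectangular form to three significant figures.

Z_in ≈ 273 − j4.48 Ω

βl = 2π × 0.453 = 163°
tan(βl) = tan(163°) = -0.304
Z_in = Z_0·(Z_L + jZ_0·tanβl)/(Z_0 + jZ_L·tanβl)
     = 50·(78.2 − j131)/(14.7 − j23.8)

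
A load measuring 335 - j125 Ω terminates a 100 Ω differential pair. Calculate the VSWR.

VSWR ≈ 3.86

Γ = (Z_L − Z_0)/(Z_L + Z_0) = (235 − j125)/(435 − j125)
|Γ| = 266/453 = 0.588
VSWR = (1 + |Γ|)/(1 − |Γ|) = 1.59/0.412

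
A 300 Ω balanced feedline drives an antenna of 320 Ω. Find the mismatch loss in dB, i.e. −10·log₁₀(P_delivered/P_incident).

mismatch loss ≈ 0.00452 dB

Γ = (320 − 300)/(320 + 300) = 0.0323
|Γ|² = 0.00104, so P_del/P_inc = 1 − |Γ|² = 0.999
ML = −10·log₁₀(1 − |Γ|²)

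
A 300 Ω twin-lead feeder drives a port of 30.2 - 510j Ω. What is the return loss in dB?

RL ≈ 0.449 dB

Γ = (-269.8 − j510)/(330.2 − j510), |Γ| = 0.95
RL = −20·log₁₀|Γ| = −20·log₁₀(0.95)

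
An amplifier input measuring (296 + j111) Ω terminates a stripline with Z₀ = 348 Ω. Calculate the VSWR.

Γ = (Z_L − Z_0)/(Z_L + Z_0) = (-52 + j111)/(644 + j111)
|Γ| = 123/653 = 0.188
VSWR = (1 + |Γ|)/(1 − |Γ|) = 1.19/0.812

VSWR ≈ 1.46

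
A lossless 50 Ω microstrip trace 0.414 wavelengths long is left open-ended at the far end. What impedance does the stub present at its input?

Z_in ≈ +j83.3 Ω

βl = 2π × 0.414 = 149°
tan(βl) = -0.6
For an open-ended stub, Z_in = −jZ_0·cot(βl) = −jZ_0/tan(βl)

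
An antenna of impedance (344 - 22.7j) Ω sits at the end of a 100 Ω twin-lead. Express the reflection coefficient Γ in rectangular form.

Γ ≈ 0.551 − j0.023

Γ = (Z_L − Z_0)/(Z_L + Z_0) = (244 − j22.7)/(444 − j22.7)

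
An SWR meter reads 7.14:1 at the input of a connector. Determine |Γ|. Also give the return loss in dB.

|Γ| ≈ 0.754; return loss ≈ 2.45 dB

|Γ| = (S − 1)/(S + 1) = (7.14 − 1)/(7.14 + 1) = 6.14/8.14
RL = −20·log₁₀|Γ| = −20·log₁₀(0.754)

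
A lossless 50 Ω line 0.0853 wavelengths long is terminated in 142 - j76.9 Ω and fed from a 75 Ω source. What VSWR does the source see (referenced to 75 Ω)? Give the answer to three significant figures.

VSWR ≈ 3.83

βl = 2π × 0.0853 = 30.7°
tan(βl) = 0.594
Z_in = Z_0·(Z_L + jZ_0·tanβl)/(Z_0 + jZ_L·tanβl) = 29.5 − j50.7 Ω
Γ_s = (Z_in − Z_s)/(Z_in + Z_s) = (-45.5 − j50.7)/(105 − j50.7), |Γ_s| = 0.586
VSWR = (1 + |Γ_s|)/(1 − |Γ_s|)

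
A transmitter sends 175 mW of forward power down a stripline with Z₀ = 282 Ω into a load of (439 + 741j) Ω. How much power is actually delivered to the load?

|Γ| = |(157 + j741)/(721 + j741)| = 0.733
|Γ|² = 0.537
P_refl = |Γ|²·P_inc = 93.9 mW, P_del = (1 − |Γ|²)·P_inc = 81.1 mW

P_delivered ≈ 81.1 mW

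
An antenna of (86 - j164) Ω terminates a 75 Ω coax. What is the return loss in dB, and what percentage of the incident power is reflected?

RL ≈ 2.91 dB; 51.2% of incident power reflected

Γ = (11 − j164)/(161 − j164), |Γ| = 0.715
RL = −20·log₁₀(0.715) = 2.91 dB
P_refl/P_inc = |Γ|² = 0.512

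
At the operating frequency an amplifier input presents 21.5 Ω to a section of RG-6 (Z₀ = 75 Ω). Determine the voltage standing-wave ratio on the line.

VSWR ≈ 3.49

For a purely resistive load, VSWR = R_L/Z_0 or Z_0/R_L (whichever > 1) = 75/21.5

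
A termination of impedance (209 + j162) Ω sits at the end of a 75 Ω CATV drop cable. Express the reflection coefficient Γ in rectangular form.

Γ ≈ 0.601 + j0.227

Γ = (Z_L − Z_0)/(Z_L + Z_0) = (134 + j162)/(284 + j162)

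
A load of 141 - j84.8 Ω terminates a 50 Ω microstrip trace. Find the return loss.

Γ = (91 − j84.8)/(191 − j84.8), |Γ| = 0.595
RL = −20·log₁₀|Γ| = −20·log₁₀(0.595)

RL ≈ 4.51 dB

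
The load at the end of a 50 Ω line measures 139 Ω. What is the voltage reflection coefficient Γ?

Γ = 0.471

Γ = (Z_L − Z_0)/(Z_L + Z_0) = (139 − 50)/(139 + 50) = 89/189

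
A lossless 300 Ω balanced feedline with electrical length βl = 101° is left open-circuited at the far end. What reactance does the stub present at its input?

X_in ≈ 58.3 Ω (inductive)

tan(βl) = -5.14
For an open-circuited stub, Z_in = −jZ_0·cot(βl) = −jZ_0/tan(βl)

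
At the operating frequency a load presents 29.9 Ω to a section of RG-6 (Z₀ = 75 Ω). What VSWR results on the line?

VSWR ≈ 2.51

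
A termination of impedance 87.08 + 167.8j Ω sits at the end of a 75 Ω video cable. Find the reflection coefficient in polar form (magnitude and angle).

Γ = (Z_L − Z_0)/(Z_L + Z_0) = (12.08 + j167.8)/(162.1 + j167.8)
|Γ| = 168/233 = 0.721

Γ ≈ 0.721 ∠ 39.9°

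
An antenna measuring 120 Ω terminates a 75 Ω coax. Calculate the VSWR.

Γ = (120 − 75)/(120 + 75) = 0.231
VSWR = (1 + 0.231)/(1 − 0.231)

VSWR ≈ 1.6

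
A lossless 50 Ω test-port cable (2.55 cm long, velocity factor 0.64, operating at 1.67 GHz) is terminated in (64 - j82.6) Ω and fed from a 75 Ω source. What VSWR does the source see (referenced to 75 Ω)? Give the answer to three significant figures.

λ = v/f = 0.64·c / 1.67 GHz = 0.115 m
βl = 2π·l/λ = 2π × 0.222 = 79.8°
tan(βl) = 5.58
Z_in = Z_0·(Z_L + jZ_0·tanβl)/(Z_0 + jZ_L·tanβl) = 13.2 + j9.98 Ω
Γ_s = (Z_in − Z_s)/(Z_in + Z_s) = (-61.8 + j9.98)/(88.2 + j9.98), |Γ_s| = 0.705
VSWR = (1 + |Γ_s|)/(1 − |Γ_s|)

VSWR ≈ 5.77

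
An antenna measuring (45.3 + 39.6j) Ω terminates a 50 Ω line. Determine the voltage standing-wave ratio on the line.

VSWR ≈ 2.26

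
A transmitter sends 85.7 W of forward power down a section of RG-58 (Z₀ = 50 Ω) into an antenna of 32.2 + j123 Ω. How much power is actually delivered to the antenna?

|Γ| = |(-17.8 + j123)/(82.2 + j123)| = 0.84
|Γ|² = 0.706
P_refl = |Γ|²·P_inc = 60.5 W, P_del = (1 − |Γ|²)·P_inc = 25.2 W

P_delivered ≈ 25.2 W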